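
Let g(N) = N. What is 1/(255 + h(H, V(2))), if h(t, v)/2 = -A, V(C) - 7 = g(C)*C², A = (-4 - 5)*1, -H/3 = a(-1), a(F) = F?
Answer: 1/273 ≈ 0.0036630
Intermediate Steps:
H = 3 (H = -3*(-1) = 3)
A = -9 (A = -9*1 = -9)
V(C) = 7 + C³ (V(C) = 7 + C*C² = 7 + C³)
h(t, v) = 18 (h(t, v) = 2*(-1*(-9)) = 2*9 = 18)
1/(255 + h(H, V(2))) = 1/(255 + 18) = 1/273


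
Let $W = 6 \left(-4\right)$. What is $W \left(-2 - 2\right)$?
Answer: $96$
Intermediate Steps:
$W = -24$
$W \left(-2 - 2\right) = - 24 \left(-2 - 2\right) = \left(-24\right) \left(-4\right) = 96$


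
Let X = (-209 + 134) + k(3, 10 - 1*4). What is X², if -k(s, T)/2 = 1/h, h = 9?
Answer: 458329/81 ≈ 5658.4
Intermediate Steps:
k(s, T) = -2/9
X = -677/9 (X = (-209 + 134) - 2/9 = -75 - 2/9 = -677/9 ≈ -75.222)
X² = (-677/9)² = 458329/81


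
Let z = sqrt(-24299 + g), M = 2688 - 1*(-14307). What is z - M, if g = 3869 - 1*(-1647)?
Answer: -16995 + 3*I*sqrt(2087) ≈ -16995.0 + 137.05*I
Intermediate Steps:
M = 16995 (M = 2688 + 14307 = 16995)
g = 5516 (g = 3869 + 1647 = 5516)
z = 3*I*sqrt(2087) (z = sqrt(-24299 + 5516) = sqrt(-18783) = 3*I*sqrt(2087) ≈ 137.05*I)
z - M = 3*I*sqrt(2087) - 1*16995 = 3*I*sqrt(2087) - 16995 = -16995 + 3*I*sqrt(2087)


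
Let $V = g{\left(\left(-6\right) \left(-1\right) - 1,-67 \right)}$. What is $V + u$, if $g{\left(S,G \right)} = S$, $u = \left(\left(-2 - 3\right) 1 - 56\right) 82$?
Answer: $-4997$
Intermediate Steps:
$u = -5002$ ($u = \left(\left(-5\right) 1 - 56\right) 82 = \left(-5 - 56\right) 82 = \left(-61\right) 82 = -5002$)
$V = 5$ ($V = \left(-6\right) \left(-1\right) - 1 = 6 - 1 = 5$)
$V + u = 5 - 5002 = -4997$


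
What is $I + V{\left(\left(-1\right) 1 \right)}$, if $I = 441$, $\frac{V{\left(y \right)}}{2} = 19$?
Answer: $479$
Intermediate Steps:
$V{\left(y \right)} = 38$ ($V{\left(y \right)} = 2 \cdot 19 = 38$)
$I + V{\left(\left(-1\right) 1 \right)} = 441 + 38 = 479$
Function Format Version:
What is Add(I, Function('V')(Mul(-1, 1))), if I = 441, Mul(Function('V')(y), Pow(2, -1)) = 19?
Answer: 479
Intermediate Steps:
Function('V')(y) = 38 (Function('V')(y) = Mul(2, 19) = 38)
Add(I, Function('V')(Mul(-1, 1))) = Add(441, 38) = 479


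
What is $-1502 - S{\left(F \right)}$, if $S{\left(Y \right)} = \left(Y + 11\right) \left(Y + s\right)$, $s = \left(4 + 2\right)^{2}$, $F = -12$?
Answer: $-1478$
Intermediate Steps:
$s = 36$ ($s = 6^{2} = 36$)
$S{\left(Y \right)} = \left(11 + Y\right) \left(36 + Y\right)$ ($S{\left(Y \right)} = \left(Y + 11\right) \left(Y + 36\right) = \left(11 + Y\right) \left(36 + Y\right)$)
$-1502 - S{\left(F \right)} = -1502 - \left(396 + \left(-12\right)^{2} + 47 \left(-12\right)\right) = -1502 - \left(396 + 144 - 564\right) = -1502 - -24 = -1502 + 24 = -1478$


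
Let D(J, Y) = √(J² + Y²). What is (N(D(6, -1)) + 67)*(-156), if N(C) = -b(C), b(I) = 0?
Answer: -10452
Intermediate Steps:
N(C) = 0 (N(C) = -1*0 = 0)
(N(D(6, -1)) + 67)*(-156) = (0 + 67)*(-156) = 67*(-156) = -10452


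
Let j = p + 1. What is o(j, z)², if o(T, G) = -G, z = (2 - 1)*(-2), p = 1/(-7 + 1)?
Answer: 4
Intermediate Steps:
p = -⅙ (p = 1/(-6) = -⅙ ≈ -0.16667)
z = -2 (z = 1*(-2) = -2)
j = ⅚ (j = -⅙ + 1 = ⅚ ≈ 0.83333)
o(j, z)² = (-1*(-2))² = 2² = 4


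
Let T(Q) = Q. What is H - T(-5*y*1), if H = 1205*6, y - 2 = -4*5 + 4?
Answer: 7160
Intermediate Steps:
y = -14 (y = 2 + (-4*5 + 4) = 2 + (-20 + 4) = 2 - 16 = -14)
H = 7230
H - T(-5*y*1) = 7230 - (-5*(-14)) = 7230 - 70 = 7160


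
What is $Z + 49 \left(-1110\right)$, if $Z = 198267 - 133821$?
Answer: $10056$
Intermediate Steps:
$Z = 64446$
$Z + 49 \left(-1110\right) = 64446 + 49 \left(-1110\right) = 64446 - 54390 = 10056$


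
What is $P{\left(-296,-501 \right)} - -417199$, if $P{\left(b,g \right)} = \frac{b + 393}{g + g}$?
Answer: $\frac{418033301}{1002} \approx 4.172 \cdot 10^{5}$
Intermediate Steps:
$P{\left(b,g \right)} = \frac{393 + b}{2 g}$
$P{\left(-296,-501 \right)} - -417199 = \frac{393 - 296}{2 \left(-501\right)} - -417199 = \frac{1}{2} \left(- \frac{1}{501}\right) 97 + 417199 = - \frac{97}{1002} + 417199 = \frac{418033301}{1002}$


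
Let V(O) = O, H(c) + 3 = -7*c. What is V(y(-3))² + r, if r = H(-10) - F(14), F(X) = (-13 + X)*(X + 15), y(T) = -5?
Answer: 63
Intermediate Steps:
H(c) = -3 - 7*c
F(X) = (-13 + X)*(15 + X)
r = 38 (r = (-3 - 7*(-10)) - (-195 + 14² + 2*14) = (-3 + 70) - (-195 + 196 + 28) = 67 - 1*29 = 67 - 29 = 38)
V(y(-3))² + r = (-5)² + 38 = 25 + 38 = 63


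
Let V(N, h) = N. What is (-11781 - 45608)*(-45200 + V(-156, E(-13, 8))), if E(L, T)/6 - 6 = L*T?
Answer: 2602935484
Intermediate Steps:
E(L, T) = 36 + 6*L*T (E(L, T) = 36 + 6*(L*T) = 36 + 6*L*T)
(-11781 - 45608)*(-45200 + V(-156, E(-13, 8))) = (-11781 - 45608)*(-45200 - 156) = -57389*(-45356) = 2602935484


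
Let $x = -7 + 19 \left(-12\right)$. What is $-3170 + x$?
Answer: $-3405$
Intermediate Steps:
$x = -235$ ($x = -7 - 228 = -235$)
$-3170 + x = -3170 - 235 = -3405$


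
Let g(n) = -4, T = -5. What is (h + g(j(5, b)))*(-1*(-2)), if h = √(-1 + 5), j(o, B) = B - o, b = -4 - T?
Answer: -4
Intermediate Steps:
b = 1 (b = -4 - 1*(-5) = -4 + 5 = 1)
h = 2 (h = √4 = 2)
(h + g(j(5, b)))*(-1*(-2)) = (2 - 4)*(-1*(-2)) = -2*2 = -4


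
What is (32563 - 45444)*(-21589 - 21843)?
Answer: 559447592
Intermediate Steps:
(32563 - 45444)*(-21589 - 21843) = -12881*(-43432) = 559447592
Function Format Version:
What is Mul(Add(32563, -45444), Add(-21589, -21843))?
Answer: 559447592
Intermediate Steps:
Mul(Add(32563, -45444), Add(-21589, -21843)) = Mul(-12881, -43432) = 559447592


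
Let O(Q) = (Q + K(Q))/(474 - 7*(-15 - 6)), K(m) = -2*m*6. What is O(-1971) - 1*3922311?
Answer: -90212350/23 ≈ -3.9223e+6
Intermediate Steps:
K(m) = -12*m
O(Q) = -11*Q/621 (O(Q) = (Q - 12*Q)/(474 - 7*(-15 - 6)) = (-11*Q)/(474 - 7*(-21)) = (-11*Q)/(474 + 147) = -11*Q/621)
O(-1971) - 1*3922311 = -11/621*(-1971) - 1*3922311 = 803/23 - 3922311 = -90212350/23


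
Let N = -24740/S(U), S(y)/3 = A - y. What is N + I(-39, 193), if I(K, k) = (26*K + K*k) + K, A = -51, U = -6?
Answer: -226712/27 ≈ -8396.7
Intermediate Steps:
I(K, k) = 27*K + K*k
S(y) = -153 - 3*y (S(y) = 3*(-51 - y) = -153 - 3*y)
N = 4948/27 (N = -24740/(-153 - 3*(-6)) = -24740/(-153 + 18) = -24740/(-135) = -24740*(-1/135) = 4948/27 ≈ 183.26)
N + I(-39, 193) = 4948/27 - 39*(27 + 193) = 4948/27 - 39*220 = 4948/27 - 8580 = -226712/27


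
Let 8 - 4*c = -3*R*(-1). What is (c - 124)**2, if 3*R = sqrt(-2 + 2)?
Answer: 14884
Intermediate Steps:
R = 0 (R = sqrt(-2 + 2)/3 = sqrt(0)/3 = (1/3)*0 = 0)
c = 2 (c = 2 - (-3*0)*(-1)/4 = 2 - 0*(-1) = 2 - 1/4*0 = 2 + 0 = 2)
(c - 124)**2 = (2 - 124)**2 = (-122)**2 = 14884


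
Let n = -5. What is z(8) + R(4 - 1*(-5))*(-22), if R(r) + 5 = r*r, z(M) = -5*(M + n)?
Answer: -1687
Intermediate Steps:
z(M) = 25 - 5*M (z(M) = -5*(M - 5) = -5*(-5 + M) = 25 - 5*M)
R(r) = -5 + r² (R(r) = -5 + r*r = -5 + r²)
z(8) + R(4 - 1*(-5))*(-22) = (25 - 5*8) + (-5 + (4 - 1*(-5))²)*(-22) = (25 - 40) + (-5 + (4 + 5)²)*(-22) = -15 + (-5 + 9²)*(-22) = -15 + (-5 + 81)*(-22) = -15 + 76*(-22) = -15 - 1672 = -1687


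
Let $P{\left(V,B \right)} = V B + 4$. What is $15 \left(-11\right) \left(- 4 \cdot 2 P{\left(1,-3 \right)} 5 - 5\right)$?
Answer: $7425$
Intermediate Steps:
$P{\left(V,B \right)} = 4 + B V$ ($P{\left(V,B \right)} = B V + 4 = 4 + B V$)
$15 \left(-11\right) \left(- 4 \cdot 2 P{\left(1,-3 \right)} 5 - 5\right) = 15 \left(-11\right) \left(- 4 \cdot 2 \left(4 - 3\right) 5 - 5\right) = - 165 \left(- 4 \cdot 2 \left(4 - 3\right) 5 - 5\right) = - 165 \left(- 4 \cdot 2 \cdot 1 \cdot 5 - 5\right) = - 165 \left(- 4 \cdot 2 \cdot 5 - 5\right) = - 165 \left(\left(-4\right) 10 - 5\right) = - 165 \left(-40 - 5\right) = \left(-165\right) \left(-45\right) = 7425$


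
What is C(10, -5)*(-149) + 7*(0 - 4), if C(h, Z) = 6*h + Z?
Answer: -8223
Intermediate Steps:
C(h, Z) = Z + 6*h
C(10, -5)*(-149) + 7*(0 - 4) = (-5 + 6*10)*(-149) + 7*(0 - 4) = (-5 + 60)*(-149) + 7*(-4) = 55*(-149) - 28 = -8195 - 28 = -8223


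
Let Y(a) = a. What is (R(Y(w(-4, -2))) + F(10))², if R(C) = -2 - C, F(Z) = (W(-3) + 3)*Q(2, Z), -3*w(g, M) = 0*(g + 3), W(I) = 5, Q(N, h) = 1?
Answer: 36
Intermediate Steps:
w(g, M) = 0 (w(g, M) = -0*(g + 3) = -0*(3 + g) = -⅓*0 = 0)
F(Z) = 8 (F(Z) = (5 + 3)*1 = 8*1 = 8)
(R(Y(w(-4, -2))) + F(10))² = ((-2 - 1*0) + 8)² = ((-2 + 0) + 8)² = (-2 + 8)² = 6² = 36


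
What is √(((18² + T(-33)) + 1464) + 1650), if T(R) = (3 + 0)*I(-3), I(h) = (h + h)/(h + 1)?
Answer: 3*√383 ≈ 58.711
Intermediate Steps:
I(h) = 2*h/(1 + h) (I(h) = (2*h)/(1 + h) = 2*h/(1 + h))
T(R) = 9 (T(R) = (3 + 0)*(2*(-3)/(1 - 3)) = 3*(2*(-3)/(-2)) = 3*(2*(-3)*(-½)) = 3*3 = 9)
√(((18² + T(-33)) + 1464) + 1650) = √(((18² + 9) + 1464) + 1650) = √(((324 + 9) + 1464) + 1650) = √((333 + 1464) + 1650) = √(1797 + 1650) = √3447 = 3*√383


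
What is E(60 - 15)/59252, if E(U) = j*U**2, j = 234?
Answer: 236925/29626 ≈ 7.9972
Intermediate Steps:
E(U) = 234*U**2
E(60 - 15)/59252 = (234*(60 - 15)**2)/59252 = (234*45**2)*(1/59252) = (234*2025)*(1/59252) = 473850*(1/59252) = 236925/29626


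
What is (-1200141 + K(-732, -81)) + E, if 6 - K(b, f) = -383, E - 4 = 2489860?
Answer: 1290112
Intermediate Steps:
E = 2489864 (E = 4 + 2489860 = 2489864)
K(b, f) = 389 (K(b, f) = 6 - 1*(-383) = 6 + 383 = 389)
(-1200141 + K(-732, -81)) + E = (-1200141 + 389) + 2489864 = -1199752 + 2489864 = 1290112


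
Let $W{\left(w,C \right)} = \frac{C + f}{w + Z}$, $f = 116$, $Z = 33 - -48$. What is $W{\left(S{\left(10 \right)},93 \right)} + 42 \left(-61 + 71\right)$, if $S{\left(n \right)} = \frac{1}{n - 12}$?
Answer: $\frac{68038}{161} \approx 422.6$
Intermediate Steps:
$Z = 81$ ($Z = 33 + 48 = 81$)
$S{\left(n \right)} = \frac{1}{-12 + n}$
$W{\left(w,C \right)} = \frac{116 + C}{81 + w}$ ($W{\left(w,C \right)} = \frac{C + 116}{w + 81} = \frac{116 + C}{81 + w}$)
$W{\left(S{\left(10 \right)},93 \right)} + 42 \left(-61 + 71\right) = \frac{116 + 93}{81 + \frac{1}{-12 + 10}} + 42 \left(-61 + 71\right) = \frac{1}{81 + \frac{1}{-2}} \cdot 209 + 42 \cdot 10 = \frac{1}{81 - \frac{1}{2}} \cdot 209 + 420 = \frac{1}{\frac{161}{2}} \cdot 209 + 420 = \frac{2}{161} \cdot 209 + 420 = \frac{418}{161} + 420 = \frac{68038}{161}$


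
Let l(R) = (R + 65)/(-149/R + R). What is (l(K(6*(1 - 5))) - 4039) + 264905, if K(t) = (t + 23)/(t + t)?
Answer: 89553990349/343295 ≈ 2.6087e+5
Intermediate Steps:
K(t) = (23 + t)/(2*t) (K(t) = (23 + t)/((2*t)) = (23 + t)*(1/(2*t)) = (23 + t)/(2*t))
l(R) = (65 + R)/(R - 149/R)
(l(K(6*(1 - 5))) - 4039) + 264905 = (((23 + 6*(1 - 5))/(2*((6*(1 - 5)))))*(65 + (23 + 6*(1 - 5))/(2*((6*(1 - 5)))))/(-149 + ((23 + 6*(1 - 5))/(2*((6*(1 - 5)))))**2) - 4039) + 264905 = (((23 + 6*(-4))/(2*((6*(-4)))))*(65 + (23 + 6*(-4))/(2*((6*(-4)))))/(-149 + ((23 + 6*(-4))/(2*((6*(-4)))))**2) - 4039) + 264905 = (((1/2)*(23 - 24)/(-24))*(65 + (1/2)*(23 - 24)/(-24))/(-149 + ((1/2)*(23 - 24)/(-24))**2) - 4039) + 264905 = (((1/2)*(-1/24)*(-1))*(65 + (1/2)*(-1/24)*(-1))/(-149 + ((1/2)*(-1/24)*(-1))**2) - 4039) + 264905 = ((65 + 1/48)/(48*(-149 + (1/48)**2)) - 4039) + 264905 = ((1/48)*(3121/48)/(-149 + 1/2304) - 4039) + 264905 = ((1/48)*(3121/48)/(-343295/2304) - 4039) + 264905 = ((1/48)*(-2304/343295)*(3121/48) - 4039) + 264905 = (-3121/343295 - 4039) + 264905 = -1386571626/343295 + 264905 = 89553990349/343295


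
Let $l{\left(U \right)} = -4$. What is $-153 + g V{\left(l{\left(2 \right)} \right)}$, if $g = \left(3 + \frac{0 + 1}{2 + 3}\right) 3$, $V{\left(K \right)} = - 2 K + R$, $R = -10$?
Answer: $- \frac{861}{5} \approx -172.2$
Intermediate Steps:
$V{\left(K \right)} = -10 - 2 K$ ($V{\left(K \right)} = - 2 K - 10 = -10 - 2 K$)
$g = \frac{48}{5}$ ($g = \left(3 + 1 \cdot \frac{1}{5}\right) 3 = \left(3 + \frac{1}{5}\right) 3 = \frac{16}{5} \cdot 3 = \frac{48}{5} \approx 9.6$)
$-153 + g V{\left(l{\left(2 \right)} \right)} = -153 + \frac{48 \left(-10 - -8\right)}{5} = -153 + \frac{48 \left(-10 + 8\right)}{5} = -153 + \frac{48}{5} \left(-2\right) = -153 - \frac{96}{5} = - \frac{861}{5}$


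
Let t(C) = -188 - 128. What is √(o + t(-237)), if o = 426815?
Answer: √426499 ≈ 653.07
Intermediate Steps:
t(C) = -316
√(o + t(-237)) = √(426815 - 316) = √426499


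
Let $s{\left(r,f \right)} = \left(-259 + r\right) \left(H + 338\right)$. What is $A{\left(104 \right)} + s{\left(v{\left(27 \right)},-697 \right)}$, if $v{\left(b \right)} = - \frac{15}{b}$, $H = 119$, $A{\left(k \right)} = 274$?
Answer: $- \frac{1065086}{9} \approx -1.1834 \cdot 10^{5}$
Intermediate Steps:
$s{\left(r,f \right)} = -118363 + 457 r$ ($s{\left(r,f \right)} = \left(-259 + r\right) \left(119 + 338\right) = \left(-259 + r\right) 457 = -118363 + 457 r$)
$A{\left(104 \right)} + s{\left(v{\left(27 \right)},-697 \right)} = 274 - \left(118363 - 457 \left(- \frac{15}{27}\right)\right) = 274 - \left(118363 - 457 \left(\left(-15\right) \frac{1}{27}\right)\right) = 274 + \left(-118363 + 457 \left(- \frac{5}{9}\right)\right) = 274 - \frac{1067552}{9} = - \frac{1065086}{9}$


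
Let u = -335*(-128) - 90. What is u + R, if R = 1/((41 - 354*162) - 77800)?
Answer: 5781228529/135107 ≈ 42790.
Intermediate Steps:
u = 42790 (u = 42880 - 90 = 42790)
R = -1/135107 (R = 1/((41 - 57348) - 77800) = 1/(-57307 - 77800) = 1/(-135107) = -1/135107 ≈ -7.4015e-6)
u + R = 42790 - 1/135107 = 5781228529/135107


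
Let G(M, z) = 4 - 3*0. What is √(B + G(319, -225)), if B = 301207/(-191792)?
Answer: √5585474507/47948 ≈ 1.5587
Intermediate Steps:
G(M, z) = 4 (G(M, z) = 4 + 0 = 4)
B = -301207/191792 (B = 301207*(-1/191792) = -301207/191792 ≈ -1.5705)
√(B + G(319, -225)) = √(-301207/191792 + 4) = √(465961/191792) = √5585474507/47948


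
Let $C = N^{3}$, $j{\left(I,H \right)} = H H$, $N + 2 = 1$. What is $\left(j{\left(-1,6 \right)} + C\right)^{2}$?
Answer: $1225$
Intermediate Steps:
$N = -1$ ($N = -2 + 1 = -1$)
$j{\left(I,H \right)} = H^{2}$
$C = -1$ ($C = \left(-1\right)^{3} = -1$)
$\left(j{\left(-1,6 \right)} + C\right)^{2} = \left(6^{2} - 1\right)^{2} = \left(36 - 1\right)^{2} = 35^{2} = 1225$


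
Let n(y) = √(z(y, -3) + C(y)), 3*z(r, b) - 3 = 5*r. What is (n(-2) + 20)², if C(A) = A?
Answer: (60 + I*√39)²/9 ≈ 395.67 + 83.267*I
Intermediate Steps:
z(r, b) = 1 + 5*r/3 (z(r, b) = 1 + (5*r)/3 = 1 + 5*r/3)
n(y) = √(1 + 8*y/3) (n(y) = √((1 + 5*y/3) + y) = √(1 + 8*y/3))
(n(-2) + 20)² = (√(9 + 24*(-2))/3 + 20)² = (√(9 - 48)/3 + 20)² = (√(-39)/3 + 20)² = ((I*√39)/3 + 20)² = (I*√39/3 + 20)² = (20 + I*√39/3)²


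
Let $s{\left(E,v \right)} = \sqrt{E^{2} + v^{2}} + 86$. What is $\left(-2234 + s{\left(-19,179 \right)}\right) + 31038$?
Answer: $28890 + \sqrt{32402} \approx 29070.0$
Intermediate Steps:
$s{\left(E,v \right)} = 86 + \sqrt{E^{2} + v^{2}}$
$\left(-2234 + s{\left(-19,179 \right)}\right) + 31038 = \left(-2234 + \left(86 + \sqrt{\left(-19\right)^{2} + 179^{2}}\right)\right) + 31038 = \left(-2234 + \left(86 + \sqrt{361 + 32041}\right)\right) + 31038 = \left(-2234 + \left(86 + \sqrt{32402}\right)\right) + 31038 = \left(-2148 + \sqrt{32402}\right) + 31038 = 28890 + \sqrt{32402}$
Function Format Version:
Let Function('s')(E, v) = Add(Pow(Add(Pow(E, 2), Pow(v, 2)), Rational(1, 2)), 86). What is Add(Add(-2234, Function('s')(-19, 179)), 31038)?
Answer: Add(28890, Pow(32402, Rational(1, 2))) ≈ 29070.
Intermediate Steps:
Function('s')(E, v) = Add(86, Pow(Add(Pow(E, 2), Pow(v, 2)), Rational(1, 2)))
Add(Add(-2234, Function('s')(-19, 179)), 31038) = Add(Add(-2234, Add(86, Pow(Add(Pow(-19, 2), Pow(179, 2)), Rational(1, 2)))), 31038) = Add(Add(-2234, Add(86, Pow(Add(361, 32041), Rational(1, 2)))), 31038) = Add(Add(-2234, Add(86, Pow(32402, Rational(1, 2)))), 31038) = Add(Add(-2148, Pow(32402, Rational(1, 2))), 31038) = Add(28890, Pow(32402, Rational(1, 2)))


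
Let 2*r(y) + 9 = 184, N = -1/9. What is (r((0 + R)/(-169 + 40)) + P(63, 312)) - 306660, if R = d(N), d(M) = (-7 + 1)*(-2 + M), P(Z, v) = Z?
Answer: -613019/2 ≈ -3.0651e+5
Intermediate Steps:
N = -⅑ (N = -1*⅑ = -⅑ ≈ -0.11111)
d(M) = 12 - 6*M (d(M) = -6*(-2 + M) = 12 - 6*M)
R = 38/3 (R = 12 - 6*(-⅑) = 12 + ⅔ = 38/3 ≈ 12.667)
r(y) = 175/2 (r(y) = -9/2 + (½)*184 = -9/2 + 92 = 175/2)
(r((0 + R)/(-169 + 40)) + P(63, 312)) - 306660 = (175/2 + 63) - 306660 = 301/2 - 306660 = -613019/2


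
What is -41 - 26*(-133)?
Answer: 3417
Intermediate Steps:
-41 - 26*(-133) = -41 + 3458 = 3417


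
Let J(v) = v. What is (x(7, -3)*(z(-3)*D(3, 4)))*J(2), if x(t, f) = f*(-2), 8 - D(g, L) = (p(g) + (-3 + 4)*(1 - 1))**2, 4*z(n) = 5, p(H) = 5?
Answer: -255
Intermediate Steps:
z(n) = 5/4 (z(n) = (1/4)*5 = 5/4)
D(g, L) = -17 (D(g, L) = 8 - (5 + (-3 + 4)*(1 - 1))**2 = 8 - (5 + 1*0)**2 = 8 - (5 + 0)**2 = 8 - 1*5**2 = 8 - 1*25 = 8 - 25 = -17)
x(t, f) = -2*f
(x(7, -3)*(z(-3)*D(3, 4)))*J(2) = ((-2*(-3))*((5/4)*(-17)))*2 = (6*(-85/4))*2 = -255/2*2 = -255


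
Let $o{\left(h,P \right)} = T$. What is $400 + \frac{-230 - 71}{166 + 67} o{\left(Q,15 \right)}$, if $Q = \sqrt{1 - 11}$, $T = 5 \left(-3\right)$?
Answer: $\frac{97715}{233} \approx 419.38$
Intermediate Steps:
$T = -15$
$Q = i \sqrt{10}$ ($Q = \sqrt{-10} = i \sqrt{10} \approx 3.1623 i$)
$o{\left(h,P \right)} = -15$
$400 + \frac{-230 - 71}{166 + 67} o{\left(Q,15 \right)} = 400 + \frac{-230 - 71}{166 + 67} \left(-15\right) = 400 + - \frac{301}{233} \left(-15\right) = 400 + \left(-301\right) \frac{1}{233} \left(-15\right) = 400 - - \frac{4515}{233} = 400 + \frac{4515}{233} = \frac{97715}{233}$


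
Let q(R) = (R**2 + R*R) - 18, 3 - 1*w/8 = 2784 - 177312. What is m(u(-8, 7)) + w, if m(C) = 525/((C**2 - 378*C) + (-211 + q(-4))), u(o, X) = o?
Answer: 576650499/413 ≈ 1.3962e+6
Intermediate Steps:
w = 1396248 (w = 24 - 8*(2784 - 177312) = 24 - 8*(-174528) = 24 + 1396224 = 1396248)
q(R) = -18 + 2*R**2 (q(R) = (R**2 + R**2) - 18 = 2*R**2 - 18 = -18 + 2*R**2)
m(C) = 525/(-197 + C**2 - 378*C) (m(C) = 525/((C**2 - 378*C) + (-211 + (-18 + 2*(-4)**2))) = 525/((C**2 - 378*C) + (-211 + (-18 + 2*16))) = 525/((C**2 - 378*C) + (-211 + (-18 + 32))) = 525/((C**2 - 378*C) + (-211 + 14)) = 525/((C**2 - 378*C) - 197) = 525/(-197 + C**2 - 378*C))
m(u(-8, 7)) + w = 525/(-197 + (-8)**2 - 378*(-8)) + 1396248 = 525/(-197 + 64 + 3024) + 1396248 = 525/2891 + 1396248 = 525*(1/2891) + 1396248 = 75/413 + 1396248 = 576650499/413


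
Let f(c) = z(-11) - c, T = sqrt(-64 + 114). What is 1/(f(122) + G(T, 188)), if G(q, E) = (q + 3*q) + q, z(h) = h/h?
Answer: -121/13391 - 25*sqrt(2)/13391 ≈ -0.011676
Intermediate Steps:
z(h) = 1
T = 5*sqrt(2) (T = sqrt(50) = 5*sqrt(2) ≈ 7.0711)
f(c) = 1 - c
G(q, E) = 5*q (G(q, E) = 4*q + q = 5*q)
1/(f(122) + G(T, 188)) = 1/((1 - 1*122) + 5*(5*sqrt(2))) = 1/((1 - 122) + 25*sqrt(2)) = 1/(-121 + 25*sqrt(2))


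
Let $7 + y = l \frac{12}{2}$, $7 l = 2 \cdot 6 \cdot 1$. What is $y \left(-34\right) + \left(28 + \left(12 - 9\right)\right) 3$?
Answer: $- \frac{131}{7} \approx -18.714$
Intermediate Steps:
$l = \frac{12}{7}$ ($l = \frac{2 \cdot 6 \cdot 1}{7} = \frac{12 \cdot 1}{7} = \frac{1}{7} \cdot 12 = \frac{12}{7} \approx 1.7143$)
$y = \frac{23}{7}$ ($y = -7 + \frac{12 \cdot \frac{12}{2}}{7} = -7 + \frac{12 \cdot 12 \cdot \frac{1}{2}}{7} = -7 + \frac{12}{7} \cdot 6 = -7 + \frac{72}{7} = \frac{23}{7} \approx 3.2857$)
$y \left(-34\right) + \left(28 + \left(12 - 9\right)\right) 3 = \frac{23}{7} \left(-34\right) + \left(28 + \left(12 - 9\right)\right) 3 = - \frac{782}{7} + \left(28 + \left(12 - 9\right)\right) 3 = - \frac{782}{7} + \left(28 + 3\right) 3 = - \frac{782}{7} + 31 \cdot 3 = - \frac{782}{7} + 93 = - \frac{131}{7}$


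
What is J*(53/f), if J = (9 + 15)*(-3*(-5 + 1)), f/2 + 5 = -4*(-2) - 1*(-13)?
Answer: 477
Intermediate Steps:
f = 32 (f = -10 + 2*(-4*(-2) - 1*(-13)) = -10 + 2*(8 + 13) = -10 + 2*21 = -10 + 42 = 32)
J = 288 (J = 24*(-3*(-4)) = 24*12 = 288)
J*(53/f) = 288*(53/32) = 477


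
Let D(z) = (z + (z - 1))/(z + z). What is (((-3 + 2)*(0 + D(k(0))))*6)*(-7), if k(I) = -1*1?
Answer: 63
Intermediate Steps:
k(I) = -1
D(z) = (-1 + 2*z)/(2*z) (D(z) = (z + (-1 + z))/((2*z)) = (-1 + 2*z)*(1/(2*z)) = (-1 + 2*z)/(2*z))
(((-3 + 2)*(0 + D(k(0))))*6)*(-7) = (((-3 + 2)*(0 + (-½ - 1)/(-1)))*6)*(-7) = (-(0 - 1*(-3/2))*6)*(-7) = (-(0 + 3/2)*6)*(-7) = (-1*3/2*6)*(-7) = -3/2*6*(-7) = -9*(-7) = 63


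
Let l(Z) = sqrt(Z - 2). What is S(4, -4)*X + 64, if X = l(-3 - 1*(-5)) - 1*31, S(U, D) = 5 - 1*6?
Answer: 95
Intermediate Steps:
l(Z) = sqrt(-2 + Z)
S(U, D) = -1 (S(U, D) = 5 - 6 = -1)
X = -31 (X = sqrt(-2 + (-3 - 1*(-5))) - 1*31 = sqrt(-2 + (-3 + 5)) - 31 = sqrt(-2 + 2) - 31 = sqrt(0) - 31 = 0 - 31 = -31)
S(4, -4)*X + 64 = -1*(-31) + 64 = 31 + 64 = 95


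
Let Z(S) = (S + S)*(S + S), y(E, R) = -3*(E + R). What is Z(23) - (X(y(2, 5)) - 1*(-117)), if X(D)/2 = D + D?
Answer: 2083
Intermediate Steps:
y(E, R) = -3*E - 3*R
X(D) = 4*D (X(D) = 2*(D + D) = 2*(2*D) = 4*D)
Z(S) = 4*S² (Z(S) = (2*S)*(2*S) = 4*S²)
Z(23) - (X(y(2, 5)) - 1*(-117)) = 4*23² - (4*(-3*2 - 3*5) - 1*(-117)) = 4*529 - (4*(-6 - 15) + 117) = 2116 - (4*(-21) + 117) = 2116 - (-84 + 117) = 2116 - 1*33 = 2116 - 33 = 2083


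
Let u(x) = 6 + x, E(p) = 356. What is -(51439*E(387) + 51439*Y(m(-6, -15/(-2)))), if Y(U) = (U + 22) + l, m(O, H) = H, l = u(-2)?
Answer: -40070981/2 ≈ -2.0035e+7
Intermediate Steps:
l = 4 (l = 6 - 2 = 4)
Y(U) = 26 + U (Y(U) = (U + 22) + 4 = (22 + U) + 4 = 26 + U)
-(51439*E(387) + 51439*Y(m(-6, -15/(-2)))) = -(19649698 + 771585/2) = -51439/(1/(356 + (26 + 15/2))) = -51439/(1/(356 + 67/2)) = -51439/(1/(779/2)) = -51439/2/779 = -51439*779/2 = -40070981/2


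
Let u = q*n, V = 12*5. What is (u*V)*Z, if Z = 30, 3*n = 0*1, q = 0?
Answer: 0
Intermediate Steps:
n = 0 (n = (0*1)/3 = (1/3)*0 = 0)
V = 60
u = 0 (u = 0*0 = 0)
(u*V)*Z = (0*60)*30 = 0*30 = 0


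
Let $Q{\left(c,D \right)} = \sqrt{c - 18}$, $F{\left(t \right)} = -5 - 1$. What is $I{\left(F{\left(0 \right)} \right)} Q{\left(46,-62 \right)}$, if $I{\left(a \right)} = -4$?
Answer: $- 8 \sqrt{7} \approx -21.166$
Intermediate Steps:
$F{\left(t \right)} = -6$ ($F{\left(t \right)} = -5 - 1 = -6$)
$Q{\left(c,D \right)} = \sqrt{-18 + c}$
$I{\left(F{\left(0 \right)} \right)} Q{\left(46,-62 \right)} = - 4 \sqrt{-18 + 46} = - 4 \sqrt{28} = - 4 \cdot 2 \sqrt{7} = - 8 \sqrt{7}$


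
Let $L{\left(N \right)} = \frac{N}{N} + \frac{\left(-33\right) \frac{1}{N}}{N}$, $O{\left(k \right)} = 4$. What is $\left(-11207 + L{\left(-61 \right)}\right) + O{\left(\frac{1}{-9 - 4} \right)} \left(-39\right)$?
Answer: $- \frac{42278035}{3721} \approx -11362.0$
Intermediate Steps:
$L{\left(N \right)} = 1 - \frac{33}{N^{2}}$
$\left(-11207 + L{\left(-61 \right)}\right) + O{\left(\frac{1}{-9 - 4} \right)} \left(-39\right) = \left(-11207 + \left(1 - \frac{33}{3721}\right)\right) + 4 \left(-39\right) = \left(-11207 + \left(1 - \frac{33}{3721}\right)\right) - 156 = \left(-11207 + \frac{3688}{3721}\right) - 156 = - \frac{41697559}{3721} - 156 = - \frac{42278035}{3721}$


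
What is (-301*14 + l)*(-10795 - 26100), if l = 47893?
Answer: -1611536705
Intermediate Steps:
(-301*14 + l)*(-10795 - 26100) = (-301*14 + 47893)*(-10795 - 26100) = (-4214 + 47893)*(-36895) = 43679*(-36895) = -1611536705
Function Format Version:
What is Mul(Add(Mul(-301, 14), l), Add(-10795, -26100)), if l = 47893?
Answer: -1611536705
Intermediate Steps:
Mul(Add(Mul(-301, 14), l), Add(-10795, -26100)) = Mul(Add(Mul(-301, 14), 47893), Add(-10795, -26100)) = Mul(Add(-4214, 47893), -36895) = Mul(43679, -36895) = -1611536705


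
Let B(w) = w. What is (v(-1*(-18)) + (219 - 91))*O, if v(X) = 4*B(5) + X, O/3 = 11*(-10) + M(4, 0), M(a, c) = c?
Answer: -54780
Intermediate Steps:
O = -330 (O = 3*(11*(-10) + 0) = 3*(-110 + 0) = 3*(-110) = -330)
v(X) = 20 + X (v(X) = 4*5 + X = 20 + X)
(v(-1*(-18)) + (219 - 91))*O = ((20 - 1*(-18)) + (219 - 91))*(-330) = ((20 + 18) + 128)*(-330) = (38 + 128)*(-330) = 166*(-330) = -54780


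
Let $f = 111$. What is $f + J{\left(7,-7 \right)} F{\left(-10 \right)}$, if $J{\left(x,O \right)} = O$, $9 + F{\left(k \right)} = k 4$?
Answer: $454$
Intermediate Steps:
$F{\left(k \right)} = -9 + 4 k$ ($F{\left(k \right)} = -9 + k 4 = -9 + 4 k$)
$f + J{\left(7,-7 \right)} F{\left(-10 \right)} = 111 - 7 \left(-9 + 4 \left(-10\right)\right) = 111 - 7 \left(-9 - 40\right) = 111 - -343 = 111 + 343 = 454$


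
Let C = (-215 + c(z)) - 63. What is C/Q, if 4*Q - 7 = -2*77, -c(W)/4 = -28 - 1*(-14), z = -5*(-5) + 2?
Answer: 296/49 ≈ 6.0408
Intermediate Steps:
z = 27 (z = 25 + 2 = 27)
c(W) = 56 (c(W) = -4*(-28 - 1*(-14)) = -4*(-28 + 14) = -4*(-14) = 56)
Q = -147/4 (Q = 7/4 + (-2*77)/4 = 7/4 + (¼)*(-154) = 7/4 - 77/2 = -147/4 ≈ -36.750)
C = -222 (C = (-215 + 56) - 63 = -159 - 63 = -222)
C/Q = -222/(-147/4) = -222*(-4/147) = 296/49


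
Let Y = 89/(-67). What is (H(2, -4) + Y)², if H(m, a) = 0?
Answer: 7921/4489 ≈ 1.7645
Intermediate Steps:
Y = -89/67 (Y = 89*(-1/67) = -89/67 ≈ -1.3284)
(H(2, -4) + Y)² = (0 - 89/67)² = (-89/67)² = 7921/4489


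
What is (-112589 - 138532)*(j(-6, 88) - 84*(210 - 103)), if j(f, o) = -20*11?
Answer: 2312322168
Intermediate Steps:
j(f, o) = -220
(-112589 - 138532)*(j(-6, 88) - 84*(210 - 103)) = (-112589 - 138532)*(-220 - 84*(210 - 103)) = -251121*(-220 - 84*107) = -251121*(-220 - 8988) = -251121*(-9208) = 2312322168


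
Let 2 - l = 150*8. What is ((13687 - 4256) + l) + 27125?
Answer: 35358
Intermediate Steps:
l = -1198 (l = 2 - 150*8 = 2 - 1*1200 = 2 - 1200 = -1198)
((13687 - 4256) + l) + 27125 = ((13687 - 4256) - 1198) + 27125 = (9431 - 1198) + 27125 = 8233 + 27125 = 35358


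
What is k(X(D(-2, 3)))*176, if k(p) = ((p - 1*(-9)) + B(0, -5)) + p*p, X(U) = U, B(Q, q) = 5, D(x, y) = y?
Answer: 4576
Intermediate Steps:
k(p) = 14 + p + p² (k(p) = ((p - 1*(-9)) + 5) + p*p = ((p + 9) + 5) + p² = ((9 + p) + 5) + p² = (14 + p) + p² = 14 + p + p²)
k(X(D(-2, 3)))*176 = (14 + 3 + 3²)*176 = (14 + 3 + 9)*176 = 26*176 = 4576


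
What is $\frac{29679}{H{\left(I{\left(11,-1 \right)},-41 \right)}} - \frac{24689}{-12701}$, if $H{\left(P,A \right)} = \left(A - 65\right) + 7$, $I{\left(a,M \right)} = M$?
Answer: $- \frac{124836256}{419133} \approx -297.84$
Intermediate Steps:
$H{\left(P,A \right)} = -58 + A$ ($H{\left(P,A \right)} = \left(-65 + A\right) + 7 = -58 + A$)
$\frac{29679}{H{\left(I{\left(11,-1 \right)},-41 \right)}} - \frac{24689}{-12701} = \frac{29679}{-58 - 41} - \frac{24689}{-12701} = \frac{29679}{-99} - - \frac{24689}{12701} = 29679 \left(- \frac{1}{99}\right) + \frac{24689}{12701} = - \frac{9893}{33} + \frac{24689}{12701} = - \frac{124836256}{419133}$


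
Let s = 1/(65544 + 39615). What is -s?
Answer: -1/105159 ≈ -9.5094e-6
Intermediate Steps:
s = 1/105159 ≈ 9.5094e-6
-s = -1*1/105159 = -1/105159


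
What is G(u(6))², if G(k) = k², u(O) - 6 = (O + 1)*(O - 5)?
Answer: 28561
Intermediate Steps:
u(O) = 6 + (1 + O)*(-5 + O) (u(O) = 6 + (O + 1)*(O - 5) = 6 + (1 + O)*(-5 + O))
G(u(6))² = ((1 + 6² - 4*6)²)² = ((1 + 36 - 24)²)² = (13²)² = 169² = 28561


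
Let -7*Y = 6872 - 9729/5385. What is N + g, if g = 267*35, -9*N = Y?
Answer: 1069111322/113085 ≈ 9454.0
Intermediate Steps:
Y = -12331997/12565 (Y = -(6872 - 9729/5385)/7 = -(6872 - 9729*1/5385)/7 = -(6872 - 3243/1795)/7 = -⅐*12331997/1795 = -12331997/12565 ≈ -981.46)
N = 12331997/113085 (N = -⅑*(-12331997/12565) = 12331997/113085 ≈ 109.05)
g = 9345
N + g = 12331997/113085 + 9345 = 1069111322/113085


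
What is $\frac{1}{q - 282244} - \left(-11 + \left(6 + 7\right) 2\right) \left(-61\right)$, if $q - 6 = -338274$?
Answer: $\frac{567768479}{620512} \approx 915.0$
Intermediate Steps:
$q = -338268$ ($q = 6 - 338274 = -338268$)
$\frac{1}{q - 282244} - \left(-11 + \left(6 + 7\right) 2\right) \left(-61\right) = \frac{1}{-338268 - 282244} - \left(-11 + \left(6 + 7\right) 2\right) \left(-61\right) = \frac{1}{-620512} - \left(-11 + 13 \cdot 2\right) \left(-61\right) = - \frac{1}{620512} - \left(-11 + 26\right) \left(-61\right) = - \frac{1}{620512} - 15 \left(-61\right) = - \frac{1}{620512} - -915 = - \frac{1}{620512} + 915 = \frac{567768479}{620512}$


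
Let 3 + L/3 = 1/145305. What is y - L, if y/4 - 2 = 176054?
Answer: 34109525354/48435 ≈ 7.0423e+5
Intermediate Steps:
L = -435914/48435 (L = -9 + 3/145305 = -9 + 3*(1/145305) = -9 + 1/48435 = -435914/48435 ≈ -9.0000)
y = 704224 (y = 8 + 4*176054 = 8 + 704216 = 704224)
y - L = 704224 - 1*(-435914/48435) = 704224 + 435914/48435 = 34109525354/48435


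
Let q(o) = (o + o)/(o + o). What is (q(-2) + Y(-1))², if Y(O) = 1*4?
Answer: 25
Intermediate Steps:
Y(O) = 4
q(o) = 1 (q(o) = (2*o)/((2*o)) = (2*o)*(1/(2*o)) = 1)
(q(-2) + Y(-1))² = (1 + 4)² = 5² = 25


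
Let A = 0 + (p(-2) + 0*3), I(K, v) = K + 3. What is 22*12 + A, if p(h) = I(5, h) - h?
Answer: 274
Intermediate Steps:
I(K, v) = 3 + K
p(h) = 8 - h (p(h) = (3 + 5) - h = 8 - h)
A = 10 (A = 0 + ((8 - 1*(-2)) + 0*3) = 0 + ((8 + 2) + 0) = 0 + (10 + 0) = 0 + 10 = 10)
22*12 + A = 22*12 + 10 = 264 + 10 = 274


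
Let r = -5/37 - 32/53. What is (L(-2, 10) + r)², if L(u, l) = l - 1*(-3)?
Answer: 578113936/3845521 ≈ 150.33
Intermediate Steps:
r = -1449/1961 (r = -5*1/37 - 32*1/53 = -5/37 - 32/53 = -1449/1961 ≈ -0.73891)
L(u, l) = 3 + l (L(u, l) = l + 3 = 3 + l)
(L(-2, 10) + r)² = ((3 + 10) - 1449/1961)² = (13 - 1449/1961)² = (24044/1961)² = 578113936/3845521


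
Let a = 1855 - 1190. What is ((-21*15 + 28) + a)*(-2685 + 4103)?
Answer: 536004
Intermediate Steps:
a = 665
((-21*15 + 28) + a)*(-2685 + 4103) = ((-21*15 + 28) + 665)*(-2685 + 4103) = ((-315 + 28) + 665)*1418 = (-287 + 665)*1418 = 378*1418 = 536004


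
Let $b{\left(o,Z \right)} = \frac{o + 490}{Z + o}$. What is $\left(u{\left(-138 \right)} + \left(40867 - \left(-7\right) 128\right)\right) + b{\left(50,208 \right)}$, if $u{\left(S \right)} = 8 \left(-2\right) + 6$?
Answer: $\frac{1795469}{43} \approx 41755.0$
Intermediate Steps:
$u{\left(S \right)} = -10$ ($u{\left(S \right)} = -16 + 6 = -10$)
$b{\left(o,Z \right)} = \frac{490 + o}{Z + o}$
$\left(u{\left(-138 \right)} + \left(40867 - \left(-7\right) 128\right)\right) + b{\left(50,208 \right)} = \left(-10 + \left(40867 - \left(-7\right) 128\right)\right) + \frac{490 + 50}{208 + 50} = \left(-10 + \left(40867 - -896\right)\right) + \frac{1}{258} \cdot 540 = \left(-10 + \left(40867 + 896\right)\right) + \frac{1}{258} \cdot 540 = \left(-10 + 41763\right) + \frac{90}{43} = 41753 + \frac{90}{43} = \frac{1795469}{43}$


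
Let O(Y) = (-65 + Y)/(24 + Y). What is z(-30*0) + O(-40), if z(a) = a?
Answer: 105/16 ≈ 6.5625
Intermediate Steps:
O(Y) = (-65 + Y)/(24 + Y)
z(-30*0) + O(-40) = -30*0 + (-65 - 40)/(24 - 40) = 0 - 105/(-16) = 0 - 1/16*(-105) = 0 + 105/16 = 105/16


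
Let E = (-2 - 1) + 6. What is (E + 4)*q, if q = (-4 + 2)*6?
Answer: -84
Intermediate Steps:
q = -12 (q = -2*6 = -12)
E = 3 (E = -3 + 6 = 3)
(E + 4)*q = (3 + 4)*(-12) = 7*(-12) = -84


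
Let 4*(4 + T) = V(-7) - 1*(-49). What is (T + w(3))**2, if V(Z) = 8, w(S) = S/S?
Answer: 2025/16 ≈ 126.56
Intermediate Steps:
w(S) = 1
T = 41/4 (T = -4 + (8 - 1*(-49))/4 = -4 + (8 + 49)/4 = -4 + (1/4)*57 = -4 + 57/4 = 41/4 ≈ 10.250)
(T + w(3))**2 = (41/4 + 1)**2 = (45/4)**2 = 2025/16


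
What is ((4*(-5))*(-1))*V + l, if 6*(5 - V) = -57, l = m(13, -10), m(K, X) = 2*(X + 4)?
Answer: 278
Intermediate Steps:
m(K, X) = 8 + 2*X (m(K, X) = 2*(4 + X) = 8 + 2*X)
l = -12 (l = 8 + 2*(-10) = 8 - 20 = -12)
V = 29/2 (V = 5 - ⅙*(-57) = 5 + 19/2 = 29/2 ≈ 14.500)
((4*(-5))*(-1))*V + l = ((4*(-5))*(-1))*(29/2) - 12 = -20*(-1)*(29/2) - 12 = 20*(29/2) - 12 = 290 - 12 = 278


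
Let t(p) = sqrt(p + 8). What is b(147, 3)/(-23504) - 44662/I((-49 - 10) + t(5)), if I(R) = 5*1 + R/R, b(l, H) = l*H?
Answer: -524869147/70512 ≈ -7443.7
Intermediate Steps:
t(p) = sqrt(8 + p)
b(l, H) = H*l
I(R) = 6 (I(R) = 5 + 1 = 6)
b(147, 3)/(-23504) - 44662/I((-49 - 10) + t(5)) = (3*147)/(-23504) - 44662/6 = 441*(-1/23504) - 44662*1/6 = -441/23504 - 22331/3 = -524869147/70512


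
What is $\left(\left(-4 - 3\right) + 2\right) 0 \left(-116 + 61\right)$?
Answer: $0$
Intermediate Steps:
$\left(\left(-4 - 3\right) + 2\right) 0 \left(-116 + 61\right) = \left(-7 + 2\right) 0 \left(-55\right) = \left(-5\right) 0 \left(-55\right) = 0 \left(-55\right) = 0$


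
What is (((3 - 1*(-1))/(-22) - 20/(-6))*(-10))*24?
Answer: -8320/11 ≈ -756.36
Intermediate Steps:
(((3 - 1*(-1))/(-22) - 20/(-6))*(-10))*24 = (((3 + 1)*(-1/22) - 20*(-⅙))*(-10))*24 = ((4*(-1/22) + 10/3)*(-10))*24 = ((-2/11 + 10/3)*(-10))*24 = ((104/33)*(-10))*24 = -1040/33*24 = -8320/11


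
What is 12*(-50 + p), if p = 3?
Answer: -564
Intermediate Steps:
12*(-50 + p) = 12*(-50 + 3) = 12*(-47) = -564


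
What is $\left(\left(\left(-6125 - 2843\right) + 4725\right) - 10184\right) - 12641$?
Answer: $-27068$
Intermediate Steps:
$\left(\left(\left(-6125 - 2843\right) + 4725\right) - 10184\right) - 12641 = \left(\left(-8968 + 4725\right) - 10184\right) - 12641 = \left(-4243 - 10184\right) - 12641 = -14427 - 12641 = -27068$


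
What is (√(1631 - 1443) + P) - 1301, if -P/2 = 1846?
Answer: -4993 + 2*√47 ≈ -4979.3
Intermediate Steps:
P = -3692 (P = -2*1846 = -3692)
(√(1631 - 1443) + P) - 1301 = (√(1631 - 1443) - 3692) - 1301 = (√188 - 3692) - 1301 = (2*√47 - 3692) - 1301 = (-3692 + 2*√47) - 1301 = -4993 + 2*√47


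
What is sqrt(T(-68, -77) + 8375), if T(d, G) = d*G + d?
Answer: sqrt(13543) ≈ 116.37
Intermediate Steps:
T(d, G) = d + G*d (T(d, G) = G*d + d = d + G*d)
sqrt(T(-68, -77) + 8375) = sqrt(-68*(1 - 77) + 8375) = sqrt(-68*(-76) + 8375) = sqrt(5168 + 8375) = sqrt(13543)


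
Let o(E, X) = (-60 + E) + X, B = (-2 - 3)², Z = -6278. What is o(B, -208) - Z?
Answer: 6035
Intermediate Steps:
B = 25 (B = (-5)² = 25)
o(E, X) = -60 + E + X
o(B, -208) - Z = (-60 + 25 - 208) - 1*(-6278) = -243 + 6278 = 6035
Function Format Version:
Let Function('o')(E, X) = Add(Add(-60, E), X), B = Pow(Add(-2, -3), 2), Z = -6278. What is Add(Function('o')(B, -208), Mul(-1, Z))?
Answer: 6035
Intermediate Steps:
B = 25 (B = Pow(-5, 2) = 25)
Function('o')(E, X) = Add(-60, E, X)
Add(Function('o')(B, -208), Mul(-1, Z)) = Add(Add(-60, 25, -208), Mul(-1, -6278)) = Add(-243, 6278) = 6035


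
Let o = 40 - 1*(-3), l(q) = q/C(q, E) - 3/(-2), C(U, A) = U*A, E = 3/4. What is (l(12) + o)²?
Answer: 75625/36 ≈ 2100.7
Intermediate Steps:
E = ¾ (E = 3*(¼) = ¾ ≈ 0.75000)
C(U, A) = A*U
l(q) = 17/6 (l(q) = q/((3*q/4)) - 3/(-2) = q*(4/(3*q)) - 3*(-½) = 4/3 + 3/2 = 17/6)
o = 43 (o = 40 + 3 = 43)
(l(12) + o)² = (17/6 + 43)² = (275/6)² = 75625/36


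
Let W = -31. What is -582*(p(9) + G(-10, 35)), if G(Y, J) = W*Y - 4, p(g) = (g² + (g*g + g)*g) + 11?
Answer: -703056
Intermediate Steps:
p(g) = 11 + g² + g*(g + g²) (p(g) = (g² + (g² + g)*g) + 11 = (g² + (g + g²)*g) + 11 = (g² + g*(g + g²)) + 11 = 11 + g² + g*(g + g²))
G(Y, J) = -4 - 31*Y (G(Y, J) = -31*Y - 4 = -4 - 31*Y)
-582*(p(9) + G(-10, 35)) = -582*((11 + 9³ + 2*9²) + (-4 - 31*(-10))) = -582*((11 + 729 + 2*81) + (-4 + 310)) = -582*((11 + 729 + 162) + 306) = -582*(902 + 306) = -582*1208 = -703056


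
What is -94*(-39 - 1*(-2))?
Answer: 3478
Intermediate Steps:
-94*(-39 - 1*(-2)) = -94*(-39 + 2) = -94*(-37) = -47*(-74) = 3478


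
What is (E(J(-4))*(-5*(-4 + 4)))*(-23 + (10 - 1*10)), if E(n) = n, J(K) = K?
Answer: 0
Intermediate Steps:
(E(J(-4))*(-5*(-4 + 4)))*(-23 + (10 - 1*10)) = (-(-20)*(-4 + 4))*(-23 + (10 - 1*10)) = (-(-20)*0)*(-23 + (10 - 10)) = (-4*0)*(-23 + 0) = 0*(-23) = 0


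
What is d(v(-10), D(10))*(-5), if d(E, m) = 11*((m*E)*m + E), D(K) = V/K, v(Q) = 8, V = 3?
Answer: -2398/5 ≈ -479.60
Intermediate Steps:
D(K) = 3/K
d(E, m) = 11*E + 11*E*m**2 (d(E, m) = 11*((E*m)*m + E) = 11*(E*m**2 + E) = 11*(E + E*m**2) = 11*E + 11*E*m**2)
d(v(-10), D(10))*(-5) = (11*8*(1 + (3/10)**2))*(-5) = (11*8*(1 + 9/100))*(-5) = (11*8*(109/100))*(-5) = (2398/25)*(-5) = -2398/5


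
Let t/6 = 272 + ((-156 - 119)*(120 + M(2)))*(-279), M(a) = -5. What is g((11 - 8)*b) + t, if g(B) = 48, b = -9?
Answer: 52941930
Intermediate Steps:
t = 52941882 (t = 6*(272 + ((-156 - 119)*(120 - 5))*(-279)) = 6*(272 - 275*115*(-279)) = 6*(272 - 31625*(-279)) = 6*(272 + 8823375) = 6*8823647 = 52941882)
g((11 - 8)*b) + t = 48 + 52941882 = 52941930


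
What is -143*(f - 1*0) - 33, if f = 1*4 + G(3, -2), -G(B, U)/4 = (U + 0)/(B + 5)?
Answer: -748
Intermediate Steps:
G(B, U) = -4*U/(5 + B) (G(B, U) = -4*(U + 0)/(B + 5) = -4*U/(5 + B))
f = 5 (f = 1*4 - 4*(-2)/(5 + 3) = 4 - 4*(-2)/8 = 4 - 4*(-2)*1/8 = 4 + 1 = 5)
-143*(f - 1*0) - 33 = -143*(5 - 1*0) - 33 = -143*(5 + 0) - 33 = -143*5 - 33 = -715 - 33 = -748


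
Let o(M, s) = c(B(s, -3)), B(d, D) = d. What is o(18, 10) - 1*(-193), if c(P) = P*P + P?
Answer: 303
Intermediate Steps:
c(P) = P + P² (c(P) = P² + P = P + P²)
o(M, s) = s*(1 + s)
o(18, 10) - 1*(-193) = 10*(1 + 10) - 1*(-193) = 10*11 + 193 = 110 + 193 = 303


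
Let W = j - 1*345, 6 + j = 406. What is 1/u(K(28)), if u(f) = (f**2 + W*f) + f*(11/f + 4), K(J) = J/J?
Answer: 1/71 ≈ 0.014085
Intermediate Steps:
j = 400 (j = -6 + 406 = 400)
K(J) = 1
W = 55 (W = 400 - 1*345 = 400 - 345 = 55)
u(f) = f**2 + 55*f + f*(4 + 11/f) (u(f) = (f**2 + 55*f) + f*(11/f + 4) = (f**2 + 55*f) + f*(4 + 11/f) = f**2 + 55*f + f*(4 + 11/f))
1/u(K(28)) = 1/(11 + 1**2 + 59*1) = 1/(11 + 1 + 59) = 1/71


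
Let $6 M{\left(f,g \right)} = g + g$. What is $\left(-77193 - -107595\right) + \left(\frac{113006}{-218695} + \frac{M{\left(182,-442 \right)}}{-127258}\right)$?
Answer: $\frac{1269141355956203}{41746032465} \approx 30402.0$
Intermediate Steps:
$M{\left(f,g \right)} = \frac{g}{3}$ ($M{\left(f,g \right)} = \frac{g + g}{6} = \frac{2 g}{6} = \frac{g}{3}$)
$\left(-77193 - -107595\right) + \left(\frac{113006}{-218695} + \frac{M{\left(182,-442 \right)}}{-127258}\right) = \left(-77193 - -107595\right) + \left(\frac{113006}{-218695} + \frac{\frac{1}{3} \left(-442\right)}{-127258}\right) = \left(-77193 + 107595\right) + \left(113006 \left(- \frac{1}{218695}\right) - - \frac{221}{190887}\right) = 30402 + \left(- \frac{113006}{218695} + \frac{221}{190887}\right) = 30402 - \frac{21523044727}{41746032465} = \frac{1269141355956203}{41746032465}$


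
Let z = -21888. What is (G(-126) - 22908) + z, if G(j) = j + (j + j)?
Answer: -45174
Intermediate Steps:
G(j) = 3*j (G(j) = j + 2*j = 3*j)
(G(-126) - 22908) + z = (3*(-126) - 22908) - 21888 = (-378 - 22908) - 21888 = -23286 - 21888 = -45174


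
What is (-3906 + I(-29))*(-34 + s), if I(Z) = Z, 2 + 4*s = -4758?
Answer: 4816440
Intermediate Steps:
s = -1190 (s = -½ + (¼)*(-4758) = -½ - 2379/2 = -1190)
(-3906 + I(-29))*(-34 + s) = (-3906 - 29)*(-34 - 1190) = -3935*(-1224) = 4816440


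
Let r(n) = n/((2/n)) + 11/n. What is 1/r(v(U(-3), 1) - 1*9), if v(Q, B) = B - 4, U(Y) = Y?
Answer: 12/853 ≈ 0.014068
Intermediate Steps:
v(Q, B) = -4 + B
r(n) = n²/2 + 11/n (r(n) = n*(n/2) + 11/n = n²/2 + 11/n)
1/r(v(U(-3), 1) - 1*9) = 1/((22 + ((-4 + 1) - 1*9)³)/(2*((-4 + 1) - 1*9))) = 1/((22 + (-3 - 9)³)/(2*(-3 - 9))) = 1/((½)*(22 + (-12)³)/(-12)) = 1/((½)*(-1/12)*(22 - 1728)) = 1/((½)*(-1/12)*(-1706)) = 1/(853/12) = 12/853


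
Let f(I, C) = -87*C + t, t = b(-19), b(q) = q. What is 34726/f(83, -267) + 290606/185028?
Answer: 3292561897/1073624970 ≈ 3.0668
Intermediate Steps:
t = -19
f(I, C) = -19 - 87*C (f(I, C) = -87*C - 19 = -19 - 87*C)
34726/f(83, -267) + 290606/185028 = 34726/(-19 - 87*(-267)) + 290606/185028 = 34726/(-19 + 23229) + 290606*(1/185028) = 34726/23210 + 145303/92514 = 34726*(1/23210) + 145303/92514 = 17363/11605 + 145303/92514 = 3292561897/1073624970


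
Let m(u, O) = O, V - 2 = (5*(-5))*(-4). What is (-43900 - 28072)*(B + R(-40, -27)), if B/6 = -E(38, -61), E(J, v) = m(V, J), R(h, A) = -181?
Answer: 29436548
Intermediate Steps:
V = 102 (V = 2 + (5*(-5))*(-4) = 2 - 25*(-4) = 2 + 100 = 102)
E(J, v) = J
B = -228 (B = 6*(-1*38) = 6*(-38) = -228)
(-43900 - 28072)*(B + R(-40, -27)) = (-43900 - 28072)*(-228 - 181) = -71972*(-409) = 29436548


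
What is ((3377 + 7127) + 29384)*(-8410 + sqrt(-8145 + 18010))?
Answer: -335458080 + 39888*sqrt(9865) ≈ -3.3150e+8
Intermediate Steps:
((3377 + 7127) + 29384)*(-8410 + sqrt(-8145 + 18010)) = (10504 + 29384)*(-8410 + sqrt(9865)) = 39888*(-8410 + sqrt(9865)) = -335458080 + 39888*sqrt(9865)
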